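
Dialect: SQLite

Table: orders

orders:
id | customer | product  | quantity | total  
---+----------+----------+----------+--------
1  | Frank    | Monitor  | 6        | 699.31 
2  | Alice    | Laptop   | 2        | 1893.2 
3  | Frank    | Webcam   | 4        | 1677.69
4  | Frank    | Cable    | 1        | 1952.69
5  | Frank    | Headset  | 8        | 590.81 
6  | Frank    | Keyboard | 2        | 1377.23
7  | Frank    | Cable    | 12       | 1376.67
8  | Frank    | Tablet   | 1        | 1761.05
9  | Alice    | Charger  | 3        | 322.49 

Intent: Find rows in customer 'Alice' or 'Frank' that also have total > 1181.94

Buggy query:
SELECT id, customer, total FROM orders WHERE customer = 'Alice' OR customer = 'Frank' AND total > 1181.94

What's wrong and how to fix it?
Bug: Without parentheses, AND is evaluated before OR, so the total filter only applies to the 'Frank' branch

Fix: Group the OR with parentheses (or use IN), then AND the threshold

Corrected query:
SELECT id, customer, total FROM orders WHERE (customer = 'Alice' OR customer = 'Frank') AND total > 1181.94

Result:
id | customer | total  
---+----------+--------
2  | Alice    | 1893.2 
3  | Frank    | 1677.69
4  | Frank    | 1952.69
6  | Frank    | 1377.23
7  | Frank    | 1376.67
8  | Frank    | 1761.05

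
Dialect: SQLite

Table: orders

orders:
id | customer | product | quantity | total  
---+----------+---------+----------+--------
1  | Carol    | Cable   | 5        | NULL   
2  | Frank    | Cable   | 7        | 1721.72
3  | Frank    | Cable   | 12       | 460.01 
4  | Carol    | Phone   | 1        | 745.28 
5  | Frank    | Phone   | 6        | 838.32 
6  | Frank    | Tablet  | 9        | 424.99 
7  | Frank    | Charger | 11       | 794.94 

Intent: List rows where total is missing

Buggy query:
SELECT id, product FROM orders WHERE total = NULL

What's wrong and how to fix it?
Bug: '= NULL' is always unknown in SQL three-valued logic, so no rows match

Fix: Use IS NULL to test for NULL

Corrected query:
SELECT id, product FROM orders WHERE total IS NULL

Result:
id | product
---+--------
1  | Cable  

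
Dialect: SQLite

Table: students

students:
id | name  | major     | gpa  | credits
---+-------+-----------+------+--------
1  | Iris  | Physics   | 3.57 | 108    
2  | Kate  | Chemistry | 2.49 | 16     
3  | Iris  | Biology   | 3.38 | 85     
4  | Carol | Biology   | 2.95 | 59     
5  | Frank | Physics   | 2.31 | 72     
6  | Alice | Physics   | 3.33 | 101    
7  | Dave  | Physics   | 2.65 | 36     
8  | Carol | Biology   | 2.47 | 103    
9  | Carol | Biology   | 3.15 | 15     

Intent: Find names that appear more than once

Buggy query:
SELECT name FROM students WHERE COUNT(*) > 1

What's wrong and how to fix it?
Bug: COUNT(*) is an aggregate and cannot be used in WHERE

Fix: Group first, then use HAVING for the count condition

Corrected query:
SELECT name FROM students GROUP BY name HAVING COUNT(*) > 1

Result:
name 
-----
Carol
Iris 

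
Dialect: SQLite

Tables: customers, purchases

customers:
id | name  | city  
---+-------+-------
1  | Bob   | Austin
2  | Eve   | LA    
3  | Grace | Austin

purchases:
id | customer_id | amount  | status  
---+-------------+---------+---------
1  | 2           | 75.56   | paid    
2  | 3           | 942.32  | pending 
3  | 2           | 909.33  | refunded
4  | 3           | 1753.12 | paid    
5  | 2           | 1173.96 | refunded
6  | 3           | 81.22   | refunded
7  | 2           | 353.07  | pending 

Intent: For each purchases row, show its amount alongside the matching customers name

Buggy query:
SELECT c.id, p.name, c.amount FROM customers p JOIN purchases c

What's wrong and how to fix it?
Bug: Missing join condition: each purchases row is matched to all customers rows instead of just its own

Fix: Specify the join condition linking the foreign key to the parent id

Corrected query:
SELECT c.id, p.name, c.amount FROM customers p JOIN purchases c ON c.customer_id = p.id

Result:
id | name  | amount 
---+-------+--------
1  | Eve   | 75.56  
2  | Grace | 942.32 
3  | Eve   | 909.33 
4  | Grace | 1753.12
5  | Eve   | 1173.96
6  | Grace | 81.22  
7  | Eve   | 353.07 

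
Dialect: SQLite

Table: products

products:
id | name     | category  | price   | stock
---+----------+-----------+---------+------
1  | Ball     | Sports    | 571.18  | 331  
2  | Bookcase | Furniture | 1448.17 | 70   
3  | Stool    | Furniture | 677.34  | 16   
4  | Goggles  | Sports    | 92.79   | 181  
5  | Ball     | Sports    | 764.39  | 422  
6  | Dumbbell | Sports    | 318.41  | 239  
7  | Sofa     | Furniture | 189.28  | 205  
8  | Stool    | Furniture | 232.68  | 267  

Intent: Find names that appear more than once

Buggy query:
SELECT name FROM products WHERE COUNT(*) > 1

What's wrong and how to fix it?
Bug: COUNT(*) is an aggregate and cannot be used in WHERE

Fix: Group first, then use HAVING for the count condition

Corrected query:
SELECT name FROM products GROUP BY name HAVING COUNT(*) > 1

Result:
name 
-----
Ball 
Stool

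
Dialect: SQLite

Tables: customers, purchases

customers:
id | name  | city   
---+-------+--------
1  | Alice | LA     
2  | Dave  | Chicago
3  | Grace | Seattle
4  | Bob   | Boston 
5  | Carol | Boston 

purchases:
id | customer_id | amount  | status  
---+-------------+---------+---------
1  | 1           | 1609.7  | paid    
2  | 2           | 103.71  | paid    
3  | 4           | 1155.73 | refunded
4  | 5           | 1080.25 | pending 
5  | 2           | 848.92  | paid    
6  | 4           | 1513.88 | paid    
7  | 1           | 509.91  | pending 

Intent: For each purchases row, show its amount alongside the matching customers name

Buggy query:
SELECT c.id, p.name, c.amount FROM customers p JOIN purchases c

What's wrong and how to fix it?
Bug: JOIN with no ON clause produces a cartesian product; every purchases row pairs with every customers row

Fix: Add ON c.customer_id = p.id to the JOIN

Corrected query:
SELECT c.id, p.name, c.amount FROM customers p JOIN purchases c ON c.customer_id = p.id

Result:
id | name  | amount 
---+-------+--------
1  | Alice | 1609.7 
2  | Dave  | 103.71 
3  | Bob   | 1155.73
4  | Carol | 1080.25
5  | Dave  | 848.92 
6  | Bob   | 1513.88
7  | Alice | 509.91 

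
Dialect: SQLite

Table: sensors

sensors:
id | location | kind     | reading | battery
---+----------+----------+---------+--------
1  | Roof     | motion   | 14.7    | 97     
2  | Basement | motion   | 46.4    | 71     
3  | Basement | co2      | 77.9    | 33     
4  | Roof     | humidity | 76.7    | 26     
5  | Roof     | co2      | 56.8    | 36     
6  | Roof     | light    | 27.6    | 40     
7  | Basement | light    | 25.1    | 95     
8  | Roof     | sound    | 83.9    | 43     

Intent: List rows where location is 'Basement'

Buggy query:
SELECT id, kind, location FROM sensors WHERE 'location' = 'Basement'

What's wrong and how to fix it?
Bug: Single quotes denote string literals in SQL; the column name is being compared as a constant string

Fix: Reference the column as location without single quotes

Corrected query:
SELECT id, kind, location FROM sensors WHERE location = 'Basement'

Result:
id | kind   | location
---+--------+---------
2  | motion | Basement
3  | co2    | Basement
7  | light  | Basement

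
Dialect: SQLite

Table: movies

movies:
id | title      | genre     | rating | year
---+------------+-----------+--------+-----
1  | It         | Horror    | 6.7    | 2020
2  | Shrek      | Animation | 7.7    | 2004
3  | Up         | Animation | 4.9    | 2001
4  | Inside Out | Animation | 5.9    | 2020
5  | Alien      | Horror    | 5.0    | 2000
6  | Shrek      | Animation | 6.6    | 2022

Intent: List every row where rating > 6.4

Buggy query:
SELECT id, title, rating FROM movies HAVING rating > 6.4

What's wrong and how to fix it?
Bug: This is a non-aggregate query (no GROUP BY, no aggregates), so in SQLite the HAVING clause is invalid here; a row-level condition belongs in WHERE

Fix: Use WHERE for row-level filtering

Corrected query:
SELECT id, title, rating FROM movies WHERE rating > 6.4

Result:
id | title | rating
---+-------+-------
1  | It    | 6.7   
2  | Shrek | 7.7   
6  | Shrek | 6.6   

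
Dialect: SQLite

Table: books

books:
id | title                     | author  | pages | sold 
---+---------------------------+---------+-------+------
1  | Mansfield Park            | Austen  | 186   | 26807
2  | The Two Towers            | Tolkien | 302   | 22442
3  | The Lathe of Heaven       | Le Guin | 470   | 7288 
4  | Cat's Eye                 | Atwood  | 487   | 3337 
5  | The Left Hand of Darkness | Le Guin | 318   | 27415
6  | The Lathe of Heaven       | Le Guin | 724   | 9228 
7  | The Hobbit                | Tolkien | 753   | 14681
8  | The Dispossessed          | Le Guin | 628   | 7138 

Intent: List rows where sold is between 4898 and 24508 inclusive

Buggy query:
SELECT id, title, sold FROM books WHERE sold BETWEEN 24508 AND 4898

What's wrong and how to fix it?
Bug: The bounds are reversed; BETWEEN a AND b requires a <= b to match anything

Fix: Write BETWEEN 4898 AND 24508

Corrected query:
SELECT id, title, sold FROM books WHERE sold BETWEEN 4898 AND 24508

Result:
id | title               | sold 
---+---------------------+------
2  | The Two Towers      | 22442
3  | The Lathe of Heaven | 7288 
6  | The Lathe of Heaven | 9228 
7  | The Hobbit          | 14681
8  | The Dispossessed    | 7138 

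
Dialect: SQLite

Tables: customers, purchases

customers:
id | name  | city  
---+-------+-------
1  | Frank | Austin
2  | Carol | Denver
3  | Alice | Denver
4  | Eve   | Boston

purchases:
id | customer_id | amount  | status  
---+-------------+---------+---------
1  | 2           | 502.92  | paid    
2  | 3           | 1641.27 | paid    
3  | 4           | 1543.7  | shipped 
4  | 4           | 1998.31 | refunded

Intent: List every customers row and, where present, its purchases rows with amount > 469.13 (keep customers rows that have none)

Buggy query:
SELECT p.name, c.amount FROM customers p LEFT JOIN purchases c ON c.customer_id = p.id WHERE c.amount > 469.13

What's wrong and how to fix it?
Bug: A WHERE condition on the right-hand table after LEFT JOIN drops unmatched parents

Fix: Move the right-table condition into the ON clause so unmatched parents are kept

Corrected query:
SELECT p.name, c.amount FROM customers p LEFT JOIN purchases c ON c.customer_id = p.id AND c.amount > 469.13

Result:
name  | amount 
------+--------
Frank | NULL   
Carol | 502.92 
Alice | 1641.27
Eve   | 1543.7 
Eve   | 1998.31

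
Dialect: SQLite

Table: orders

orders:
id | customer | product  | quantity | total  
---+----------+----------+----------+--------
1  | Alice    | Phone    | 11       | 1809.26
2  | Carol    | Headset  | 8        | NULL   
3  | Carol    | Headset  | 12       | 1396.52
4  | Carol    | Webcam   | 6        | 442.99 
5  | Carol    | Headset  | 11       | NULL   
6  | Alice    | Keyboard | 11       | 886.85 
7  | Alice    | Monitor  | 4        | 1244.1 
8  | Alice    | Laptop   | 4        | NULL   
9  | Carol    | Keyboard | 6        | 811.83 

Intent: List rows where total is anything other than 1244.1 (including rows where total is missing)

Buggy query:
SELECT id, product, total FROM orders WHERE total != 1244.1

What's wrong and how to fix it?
Bug: 'total != 1244.1' is unknown when total is NULL, so NULL rows are silently excluded

Fix: Add an explicit OR total IS NULL to include the missing-value rows

Corrected query:
SELECT id, product, total FROM orders WHERE total != 1244.1 OR total IS NULL

Result:
id | product  | total  
---+----------+--------
1  | Phone    | 1809.26
2  | Headset  | NULL   
3  | Headset  | 1396.52
4  | Webcam   | 442.99 
5  | Headset  | NULL   
6  | Keyboard | 886.85 
8  | Laptop   | NULL   
9  | Keyboard | 811.83 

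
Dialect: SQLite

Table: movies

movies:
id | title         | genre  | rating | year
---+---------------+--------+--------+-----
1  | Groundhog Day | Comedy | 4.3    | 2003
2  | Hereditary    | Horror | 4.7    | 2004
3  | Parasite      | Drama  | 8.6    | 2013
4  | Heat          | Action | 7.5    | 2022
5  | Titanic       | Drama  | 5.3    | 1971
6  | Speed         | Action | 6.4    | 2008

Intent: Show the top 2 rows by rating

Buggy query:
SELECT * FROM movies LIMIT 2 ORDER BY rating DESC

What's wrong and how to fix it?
Bug: ORDER BY cannot follow LIMIT; LIMIT is the final clause

Fix: Sort with ORDER BY, then apply LIMIT

Corrected query:
SELECT * FROM movies ORDER BY rating DESC LIMIT 2

Result:
id | title    | genre  | rating | year
---+----------+--------+--------+-----
3  | Parasite | Drama  | 8.6    | 2013
4  | Heat     | Action | 7.5    | 2022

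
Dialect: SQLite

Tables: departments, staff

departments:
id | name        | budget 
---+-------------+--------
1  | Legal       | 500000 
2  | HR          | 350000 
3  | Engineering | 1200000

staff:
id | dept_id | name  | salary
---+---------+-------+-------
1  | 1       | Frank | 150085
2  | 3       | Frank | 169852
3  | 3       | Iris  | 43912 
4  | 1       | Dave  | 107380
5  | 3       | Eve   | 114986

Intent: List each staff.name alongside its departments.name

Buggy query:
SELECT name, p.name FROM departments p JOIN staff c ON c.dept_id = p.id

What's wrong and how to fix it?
Bug: Both tables have a 'name' column; the unqualified reference is ambiguous

Fix: Qualify the column with its table alias (c.name)

Corrected query:
SELECT c.name, p.name FROM departments p JOIN staff c ON c.dept_id = p.id

Result:
name  | name       
------+------------
Frank | Legal      
Frank | Engineering
Iris  | Engineering
Dave  | Legal      
Eve   | Engineering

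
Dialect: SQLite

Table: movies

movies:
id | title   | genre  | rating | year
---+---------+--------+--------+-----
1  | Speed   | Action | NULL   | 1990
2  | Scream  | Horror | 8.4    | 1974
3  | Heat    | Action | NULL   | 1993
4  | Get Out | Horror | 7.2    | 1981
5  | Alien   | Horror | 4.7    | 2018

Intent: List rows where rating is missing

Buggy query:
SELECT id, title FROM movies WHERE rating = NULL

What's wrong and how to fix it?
Bug: '= NULL' is always unknown in SQL three-valued logic, so no rows match

Fix: Replace '= NULL' with 'IS NULL'

Corrected query:
SELECT id, title FROM movies WHERE rating IS NULL

Result:
id | title
---+------
1  | Speed
3  | Heat 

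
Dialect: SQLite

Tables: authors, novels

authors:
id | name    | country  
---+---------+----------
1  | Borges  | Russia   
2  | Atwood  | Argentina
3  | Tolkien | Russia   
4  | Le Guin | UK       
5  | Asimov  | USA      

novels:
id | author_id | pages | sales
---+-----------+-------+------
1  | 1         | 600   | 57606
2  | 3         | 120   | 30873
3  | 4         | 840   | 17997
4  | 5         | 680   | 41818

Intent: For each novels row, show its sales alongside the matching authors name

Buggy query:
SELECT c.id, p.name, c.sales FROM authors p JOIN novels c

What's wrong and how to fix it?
Bug: JOIN with no ON clause produces a cartesian product; every novels row pairs with every authors row

Fix: Specify the join condition linking the foreign key to the parent id

Corrected query:
SELECT c.id, p.name, c.sales FROM authors p JOIN novels c ON c.author_id = p.id

Result:
id | name    | sales
---+---------+------
1  | Borges  | 57606
2  | Tolkien | 30873
3  | Le Guin | 17997
4  | Asimov  | 41818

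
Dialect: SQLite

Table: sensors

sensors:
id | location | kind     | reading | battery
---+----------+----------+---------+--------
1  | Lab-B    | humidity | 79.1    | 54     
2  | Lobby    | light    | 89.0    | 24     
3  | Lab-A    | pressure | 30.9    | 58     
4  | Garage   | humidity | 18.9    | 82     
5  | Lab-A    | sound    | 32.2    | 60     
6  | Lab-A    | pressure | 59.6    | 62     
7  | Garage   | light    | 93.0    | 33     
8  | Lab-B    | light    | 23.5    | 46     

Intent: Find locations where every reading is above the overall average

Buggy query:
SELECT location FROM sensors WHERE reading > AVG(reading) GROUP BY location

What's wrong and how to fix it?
Bug: AVG() is an aggregate; it can't sit directly in WHERE

Fix: Compute the overall average in a scalar subquery and compare each group's MIN against it in HAVING

Corrected query:
SELECT location FROM sensors GROUP BY location HAVING MIN(reading) > (SELECT AVG(reading) FROM sensors)

Result:
location
--------
Lobby   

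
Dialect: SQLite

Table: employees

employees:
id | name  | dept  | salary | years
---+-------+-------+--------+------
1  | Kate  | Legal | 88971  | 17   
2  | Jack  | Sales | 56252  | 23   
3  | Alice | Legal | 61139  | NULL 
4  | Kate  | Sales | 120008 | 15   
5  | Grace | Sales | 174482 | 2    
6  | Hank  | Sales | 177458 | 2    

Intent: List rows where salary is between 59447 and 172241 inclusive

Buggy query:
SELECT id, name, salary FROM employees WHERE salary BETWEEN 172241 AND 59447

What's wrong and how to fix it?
Bug: BETWEEN expects the lower bound first; with 172241 AND 59447 the range is empty

Fix: Swap the bounds so the smaller value comes first

Corrected query:
SELECT id, name, salary FROM employees WHERE salary BETWEEN 59447 AND 172241

Result:
id | name  | salary
---+-------+-------
1  | Kate  | 88971 
3  | Alice | 61139 
4  | Kate  | 120008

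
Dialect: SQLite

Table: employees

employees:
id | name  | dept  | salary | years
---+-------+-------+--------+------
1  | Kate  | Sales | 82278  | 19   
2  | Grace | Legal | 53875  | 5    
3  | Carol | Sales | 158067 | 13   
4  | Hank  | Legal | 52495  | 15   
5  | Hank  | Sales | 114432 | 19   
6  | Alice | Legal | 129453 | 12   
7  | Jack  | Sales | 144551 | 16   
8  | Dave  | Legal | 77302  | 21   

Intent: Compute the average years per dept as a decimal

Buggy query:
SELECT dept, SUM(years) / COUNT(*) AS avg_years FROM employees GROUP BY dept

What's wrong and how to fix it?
Bug: Both operands are integers, so '/' performs integer division and truncates

Fix: Multiply by 1.0 (or CAST to REAL) to force floating-point division

Corrected query:
SELECT dept, SUM(years) * 1.0 / COUNT(*) AS avg_years FROM employees GROUP BY dept

Result:
dept  | avg_years
------+----------
Legal | 13.25    
Sales | 16.75    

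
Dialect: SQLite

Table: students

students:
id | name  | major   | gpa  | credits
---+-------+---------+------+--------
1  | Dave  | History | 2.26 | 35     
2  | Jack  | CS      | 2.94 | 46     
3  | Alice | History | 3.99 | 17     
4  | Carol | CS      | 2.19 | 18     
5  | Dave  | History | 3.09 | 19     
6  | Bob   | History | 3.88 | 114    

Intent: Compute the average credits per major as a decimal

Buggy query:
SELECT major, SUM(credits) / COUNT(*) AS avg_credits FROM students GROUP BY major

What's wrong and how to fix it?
Bug: SUM(credits) and COUNT(*) are both integers; the division truncates the fractional part

Fix: Multiply by 1.0 (or CAST to REAL) to force floating-point division

Corrected query:
SELECT major, SUM(credits) * 1.0 / COUNT(*) AS avg_credits FROM students GROUP BY major

Result:
major   | avg_credits
--------+------------
CS      | 32         
History | 46.25      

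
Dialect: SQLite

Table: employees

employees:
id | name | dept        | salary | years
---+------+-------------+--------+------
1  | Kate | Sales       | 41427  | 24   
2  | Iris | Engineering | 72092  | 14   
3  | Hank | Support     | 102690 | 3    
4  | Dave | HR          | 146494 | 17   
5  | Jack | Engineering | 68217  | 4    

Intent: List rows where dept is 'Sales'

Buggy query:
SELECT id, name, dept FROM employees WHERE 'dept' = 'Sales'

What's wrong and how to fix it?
Bug: 'dept' in single quotes is a string literal, not the column; the comparison is literal-vs-literal and never true

Fix: Reference the column as dept without single quotes

Corrected query:
SELECT id, name, dept FROM employees WHERE dept = 'Sales'

Result:
id | name | dept 
---+------+------
1  | Kate | Sales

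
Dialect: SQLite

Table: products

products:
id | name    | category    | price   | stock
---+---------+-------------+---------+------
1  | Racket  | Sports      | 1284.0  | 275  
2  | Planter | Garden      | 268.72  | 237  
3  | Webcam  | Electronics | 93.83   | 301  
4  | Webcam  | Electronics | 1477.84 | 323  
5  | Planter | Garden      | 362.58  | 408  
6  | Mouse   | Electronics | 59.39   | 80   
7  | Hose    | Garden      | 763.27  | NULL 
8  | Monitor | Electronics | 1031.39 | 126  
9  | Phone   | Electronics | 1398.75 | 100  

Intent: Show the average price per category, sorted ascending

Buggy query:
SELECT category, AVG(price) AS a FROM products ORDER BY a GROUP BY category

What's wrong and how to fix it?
Bug: ORDER BY appears before GROUP BY; SQL clause order requires GROUP BY first

Fix: Move ORDER BY to the end, after GROUP BY

Corrected query:
SELECT category, AVG(price) AS a FROM products GROUP BY category ORDER BY a

Result:
category    | a         
------------+-----------
Garden      | 464.856667
Electronics | 812.24    
Sports      | 1284      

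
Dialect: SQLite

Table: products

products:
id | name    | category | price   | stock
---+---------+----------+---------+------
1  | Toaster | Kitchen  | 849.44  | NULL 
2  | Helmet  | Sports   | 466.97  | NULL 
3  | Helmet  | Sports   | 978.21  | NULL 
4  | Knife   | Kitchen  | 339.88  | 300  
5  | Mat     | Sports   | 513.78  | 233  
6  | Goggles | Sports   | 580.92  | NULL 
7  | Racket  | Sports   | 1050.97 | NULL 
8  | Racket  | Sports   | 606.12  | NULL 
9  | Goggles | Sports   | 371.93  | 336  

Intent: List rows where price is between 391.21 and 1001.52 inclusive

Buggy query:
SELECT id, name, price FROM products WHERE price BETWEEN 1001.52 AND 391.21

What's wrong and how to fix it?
Bug: BETWEEN expects the lower bound first; with 1001.52 AND 391.21 the range is empty

Fix: Write BETWEEN 391.21 AND 1001.52

Corrected query:
SELECT id, name, price FROM products WHERE price BETWEEN 391.21 AND 1001.52

Result:
id | name    | price 
---+---------+-------
1  | Toaster | 849.44
2  | Helmet  | 466.97
3  | Helmet  | 978.21
5  | Mat     | 513.78
6  | Goggles | 580.92
8  | Racket  | 606.12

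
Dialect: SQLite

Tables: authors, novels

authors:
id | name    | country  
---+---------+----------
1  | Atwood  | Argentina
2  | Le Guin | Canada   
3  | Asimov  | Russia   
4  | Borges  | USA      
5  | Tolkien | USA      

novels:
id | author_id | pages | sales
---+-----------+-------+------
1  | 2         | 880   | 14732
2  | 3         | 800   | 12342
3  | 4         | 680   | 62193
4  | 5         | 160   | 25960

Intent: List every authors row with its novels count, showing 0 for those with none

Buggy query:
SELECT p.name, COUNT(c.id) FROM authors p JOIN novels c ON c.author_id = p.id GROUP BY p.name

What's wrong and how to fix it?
Bug: INNER JOIN drops authors rows that have no matching novels rows

Fix: Switch to LEFT JOIN to retain unmatched parent rows

Corrected query:
SELECT p.name, COUNT(c.id) FROM authors p LEFT JOIN novels c ON c.author_id = p.id GROUP BY p.name

Result:
name    | COUNT(c.id)
--------+------------
Asimov  | 1          
Atwood  | 0          
Borges  | 1          
Le Guin | 1          
Tolkien | 1          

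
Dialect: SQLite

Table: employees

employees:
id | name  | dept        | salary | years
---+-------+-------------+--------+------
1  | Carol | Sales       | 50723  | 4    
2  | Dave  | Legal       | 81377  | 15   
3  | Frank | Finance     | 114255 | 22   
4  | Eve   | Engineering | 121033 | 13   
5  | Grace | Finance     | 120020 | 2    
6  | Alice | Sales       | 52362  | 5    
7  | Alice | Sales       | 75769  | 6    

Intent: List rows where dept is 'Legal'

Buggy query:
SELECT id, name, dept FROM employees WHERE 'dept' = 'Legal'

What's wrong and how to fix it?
Bug: 'dept' in single quotes is a string literal, not the column; the comparison is literal-vs-literal and never true

Fix: Remove the quotes around the column name (or use double quotes for an identifier)

Corrected query:
SELECT id, name, dept FROM employees WHERE dept = 'Legal'

Result:
id | name | dept 
---+------+------
2  | Dave | Legal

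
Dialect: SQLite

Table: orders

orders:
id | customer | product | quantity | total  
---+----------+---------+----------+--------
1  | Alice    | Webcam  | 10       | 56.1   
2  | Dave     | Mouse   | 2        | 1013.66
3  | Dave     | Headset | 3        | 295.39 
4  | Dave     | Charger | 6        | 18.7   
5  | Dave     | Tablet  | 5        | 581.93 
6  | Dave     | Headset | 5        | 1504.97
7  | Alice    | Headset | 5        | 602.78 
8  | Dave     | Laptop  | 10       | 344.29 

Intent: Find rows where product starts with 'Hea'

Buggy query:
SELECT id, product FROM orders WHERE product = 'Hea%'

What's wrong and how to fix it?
Bug: Wildcards only work with LIKE; '=' treats '%' as a literal character

Fix: Replace '=' with LIKE so 'Hea%' is treated as a pattern

Corrected query:
SELECT id, product FROM orders WHERE product LIKE 'Hea%'

Result:
id | product
---+--------
3  | Headset
6  | Headset
7  | Headset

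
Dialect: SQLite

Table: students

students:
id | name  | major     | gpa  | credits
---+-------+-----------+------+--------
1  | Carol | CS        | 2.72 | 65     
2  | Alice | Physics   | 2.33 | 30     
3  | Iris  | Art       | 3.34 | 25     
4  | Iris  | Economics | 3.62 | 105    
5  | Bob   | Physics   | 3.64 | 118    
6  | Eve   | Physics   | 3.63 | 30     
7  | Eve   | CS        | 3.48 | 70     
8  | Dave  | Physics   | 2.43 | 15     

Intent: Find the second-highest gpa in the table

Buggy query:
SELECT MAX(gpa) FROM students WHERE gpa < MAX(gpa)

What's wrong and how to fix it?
Bug: MAX(gpa) on the right of the comparison is an aggregate-in-WHERE error

Fix: Compute the overall MAX in a subquery, then take MAX of rows below it

Corrected query:
SELECT MAX(gpa) FROM students WHERE gpa < (SELECT MAX(gpa) FROM students)

Result:
MAX(gpa)
--------
3.63    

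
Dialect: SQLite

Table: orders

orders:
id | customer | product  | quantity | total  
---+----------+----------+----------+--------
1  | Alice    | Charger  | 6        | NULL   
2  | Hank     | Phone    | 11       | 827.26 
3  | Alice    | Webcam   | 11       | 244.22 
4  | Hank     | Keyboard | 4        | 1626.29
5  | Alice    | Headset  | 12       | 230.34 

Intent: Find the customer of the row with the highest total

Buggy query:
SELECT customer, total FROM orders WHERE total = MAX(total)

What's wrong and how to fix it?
Bug: MAX(total) is an aggregate and cannot be used directly in WHERE

Fix: Use a subquery: WHERE total = (SELECT MAX(total) FROM orders)

Corrected query:
SELECT customer, total FROM orders WHERE total = (SELECT MAX(total) FROM orders)

Result:
customer | total  
---------+--------
Hank     | 1626.29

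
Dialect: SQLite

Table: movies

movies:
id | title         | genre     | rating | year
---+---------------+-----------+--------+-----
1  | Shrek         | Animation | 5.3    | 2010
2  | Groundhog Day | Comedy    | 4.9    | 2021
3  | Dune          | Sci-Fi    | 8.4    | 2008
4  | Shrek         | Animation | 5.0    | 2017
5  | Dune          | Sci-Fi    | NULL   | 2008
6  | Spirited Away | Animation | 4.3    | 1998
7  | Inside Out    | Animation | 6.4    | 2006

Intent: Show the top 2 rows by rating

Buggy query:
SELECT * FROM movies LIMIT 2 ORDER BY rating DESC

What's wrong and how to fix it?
Bug: LIMIT must come after ORDER BY

Fix: Swap the clauses: ORDER BY first, then LIMIT

Corrected query:
SELECT * FROM movies ORDER BY rating DESC LIMIT 2

Result:
id | title      | genre     | rating | year
---+------------+-----------+--------+-----
3  | Dune       | Sci-Fi    | 8.4    | 2008
7  | Inside Out | Animation | 6.4    | 2006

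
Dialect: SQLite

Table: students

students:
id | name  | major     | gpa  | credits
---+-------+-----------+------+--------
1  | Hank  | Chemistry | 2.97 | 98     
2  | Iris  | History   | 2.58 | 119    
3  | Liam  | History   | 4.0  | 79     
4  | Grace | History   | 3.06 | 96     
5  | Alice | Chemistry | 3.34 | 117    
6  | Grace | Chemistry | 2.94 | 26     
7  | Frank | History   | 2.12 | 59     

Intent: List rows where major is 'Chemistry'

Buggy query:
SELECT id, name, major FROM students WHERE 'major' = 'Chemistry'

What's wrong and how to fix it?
Bug: Single quotes denote string literals in SQL; the column name is being compared as a constant string

Fix: Reference the column as major without single quotes

Corrected query:
SELECT id, name, major FROM students WHERE major = 'Chemistry'

Result:
id | name  | major    
---+-------+----------
1  | Hank  | Chemistry
5  | Alice | Chemistry
6  | Grace | Chemistry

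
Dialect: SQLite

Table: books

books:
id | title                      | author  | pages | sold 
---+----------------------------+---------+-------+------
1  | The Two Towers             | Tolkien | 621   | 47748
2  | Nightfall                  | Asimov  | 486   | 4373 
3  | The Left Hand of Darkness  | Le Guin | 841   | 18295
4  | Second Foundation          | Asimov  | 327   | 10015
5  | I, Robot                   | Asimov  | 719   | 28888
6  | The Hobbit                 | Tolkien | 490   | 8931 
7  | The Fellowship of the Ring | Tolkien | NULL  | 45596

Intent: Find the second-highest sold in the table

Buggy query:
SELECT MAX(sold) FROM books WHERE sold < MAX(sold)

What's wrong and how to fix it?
Bug: MAX(sold) on the right of the comparison is an aggregate-in-WHERE error

Fix: Put the inner MAX in a scalar subquery

Corrected query:
SELECT MAX(sold) FROM books WHERE sold < (SELECT MAX(sold) FROM books)

Result:
MAX(sold)
---------
45596    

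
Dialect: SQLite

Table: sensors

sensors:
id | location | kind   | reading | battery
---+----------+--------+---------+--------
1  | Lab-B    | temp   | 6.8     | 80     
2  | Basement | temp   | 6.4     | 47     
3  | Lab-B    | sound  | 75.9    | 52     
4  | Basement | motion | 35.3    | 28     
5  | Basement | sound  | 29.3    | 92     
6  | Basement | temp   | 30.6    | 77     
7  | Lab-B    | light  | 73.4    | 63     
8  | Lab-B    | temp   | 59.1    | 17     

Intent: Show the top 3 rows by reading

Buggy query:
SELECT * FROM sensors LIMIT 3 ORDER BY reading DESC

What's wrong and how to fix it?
Bug: ORDER BY cannot follow LIMIT; LIMIT is the final clause

Fix: Swap the clauses: ORDER BY first, then LIMIT

Corrected query:
SELECT * FROM sensors ORDER BY reading DESC LIMIT 3

Result:
id | location | kind  | reading | battery
---+----------+-------+---------+--------
3  | Lab-B    | sound | 75.9    | 52     
7  | Lab-B    | light | 73.4    | 63     
8  | Lab-B    | temp  | 59.1    | 17     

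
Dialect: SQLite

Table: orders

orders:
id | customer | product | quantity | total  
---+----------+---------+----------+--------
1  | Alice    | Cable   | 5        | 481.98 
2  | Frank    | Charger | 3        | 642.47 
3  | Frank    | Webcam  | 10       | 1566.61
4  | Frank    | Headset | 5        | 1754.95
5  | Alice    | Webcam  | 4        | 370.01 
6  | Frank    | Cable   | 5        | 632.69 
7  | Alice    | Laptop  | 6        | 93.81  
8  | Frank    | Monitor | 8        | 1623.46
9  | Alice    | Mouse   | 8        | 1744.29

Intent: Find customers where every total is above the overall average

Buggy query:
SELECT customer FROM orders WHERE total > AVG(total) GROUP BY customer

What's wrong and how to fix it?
Bug: AVG() is an aggregate; it can't sit directly in WHERE

Fix: Use a subquery for AVG and a HAVING MIN(...) filter so the condition holds for every row in the group

Corrected query:
SELECT customer FROM orders GROUP BY customer HAVING MIN(total) > (SELECT AVG(total) FROM orders)

Result:
(no rows)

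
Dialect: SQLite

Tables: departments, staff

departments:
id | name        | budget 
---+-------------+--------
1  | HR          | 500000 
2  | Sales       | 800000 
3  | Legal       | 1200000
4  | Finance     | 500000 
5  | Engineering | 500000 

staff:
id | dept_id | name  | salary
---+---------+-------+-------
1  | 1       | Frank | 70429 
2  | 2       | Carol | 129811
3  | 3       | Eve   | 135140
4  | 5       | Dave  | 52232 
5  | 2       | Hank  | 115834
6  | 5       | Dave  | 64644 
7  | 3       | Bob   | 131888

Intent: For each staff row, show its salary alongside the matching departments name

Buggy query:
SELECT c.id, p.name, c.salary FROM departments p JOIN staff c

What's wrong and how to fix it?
Bug: JOIN with no ON clause produces a cartesian product; every staff row pairs with every departments row

Fix: Add ON c.dept_id = p.id to the JOIN

Corrected query:
SELECT c.id, p.name, c.salary FROM departments p JOIN staff c ON c.dept_id = p.id

Result:
id | name        | salary
---+-------------+-------
1  | HR          | 70429 
2  | Sales       | 129811
3  | Legal       | 135140
4  | Engineering | 52232 
5  | Sales       | 115834
6  | Engineering | 64644 
7  | Legal       | 131888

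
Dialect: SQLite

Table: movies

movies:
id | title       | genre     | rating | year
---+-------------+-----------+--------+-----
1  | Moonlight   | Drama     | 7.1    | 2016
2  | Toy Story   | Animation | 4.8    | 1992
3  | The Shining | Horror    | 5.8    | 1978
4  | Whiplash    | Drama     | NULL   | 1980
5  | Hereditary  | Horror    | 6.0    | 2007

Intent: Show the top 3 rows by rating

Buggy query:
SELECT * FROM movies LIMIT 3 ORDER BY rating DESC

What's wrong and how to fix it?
Bug: LIMIT must come after ORDER BY

Fix: Swap the clauses: ORDER BY first, then LIMIT

Corrected query:
SELECT * FROM movies ORDER BY rating DESC LIMIT 3

Result:
id | title       | genre  | rating | year
---+-------------+--------+--------+-----
1  | Moonlight   | Drama  | 7.1    | 2016
5  | Hereditary  | Horror | 6      | 2007
3  | The Shining | Horror | 5.8    | 1978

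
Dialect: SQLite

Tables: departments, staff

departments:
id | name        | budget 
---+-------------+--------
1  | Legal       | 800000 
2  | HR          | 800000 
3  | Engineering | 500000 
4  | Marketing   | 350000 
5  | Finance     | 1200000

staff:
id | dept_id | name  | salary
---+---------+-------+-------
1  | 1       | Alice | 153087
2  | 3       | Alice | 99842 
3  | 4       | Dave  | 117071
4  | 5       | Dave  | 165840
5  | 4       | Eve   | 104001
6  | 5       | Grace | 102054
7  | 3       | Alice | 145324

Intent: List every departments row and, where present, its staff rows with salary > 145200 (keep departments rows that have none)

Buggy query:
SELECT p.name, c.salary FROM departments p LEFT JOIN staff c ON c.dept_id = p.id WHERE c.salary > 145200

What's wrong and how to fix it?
Bug: A WHERE condition on the right-hand table after LEFT JOIN drops unmatched parents

Fix: Move the right-table condition into the ON clause so unmatched parents are kept

Corrected query:
SELECT p.name, c.salary FROM departments p LEFT JOIN staff c ON c.dept_id = p.id AND c.salary > 145200

Result:
name        | salary
------------+-------
Legal       | 153087
HR          | NULL  
Engineering | 145324
Marketing   | NULL  
Finance     | 165840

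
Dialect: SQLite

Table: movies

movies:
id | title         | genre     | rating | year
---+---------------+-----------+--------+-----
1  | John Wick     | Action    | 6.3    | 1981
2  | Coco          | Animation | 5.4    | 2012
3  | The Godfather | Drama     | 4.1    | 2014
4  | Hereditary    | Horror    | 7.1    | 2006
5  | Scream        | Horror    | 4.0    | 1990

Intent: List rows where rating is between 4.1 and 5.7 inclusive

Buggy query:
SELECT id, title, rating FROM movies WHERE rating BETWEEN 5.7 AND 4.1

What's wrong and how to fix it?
Bug: The bounds are reversed; BETWEEN a AND b requires a <= b to match anything

Fix: Swap the bounds so the smaller value comes first

Corrected query:
SELECT id, title, rating FROM movies WHERE rating BETWEEN 4.1 AND 5.7

Result:
id | title         | rating
---+---------------+-------
2  | Coco          | 5.4   
3  | The Godfather | 4.1   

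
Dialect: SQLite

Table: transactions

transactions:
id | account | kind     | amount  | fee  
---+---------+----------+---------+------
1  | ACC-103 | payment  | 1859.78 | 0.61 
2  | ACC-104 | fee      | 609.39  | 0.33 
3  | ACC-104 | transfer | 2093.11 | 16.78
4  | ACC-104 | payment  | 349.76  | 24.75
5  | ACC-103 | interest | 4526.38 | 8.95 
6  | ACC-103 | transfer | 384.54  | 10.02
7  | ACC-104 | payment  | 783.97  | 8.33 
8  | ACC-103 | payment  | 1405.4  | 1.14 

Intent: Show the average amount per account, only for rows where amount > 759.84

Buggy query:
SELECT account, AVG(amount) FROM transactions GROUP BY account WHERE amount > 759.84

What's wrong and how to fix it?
Bug: WHERE cannot follow GROUP BY

Fix: Move the WHERE clause before GROUP BY

Corrected query:
SELECT account, AVG(amount) FROM transactions WHERE amount > 759.84 GROUP BY account

Result:
account | AVG(amount)
--------+------------
ACC-103 | 2597.186667
ACC-104 | 1438.54    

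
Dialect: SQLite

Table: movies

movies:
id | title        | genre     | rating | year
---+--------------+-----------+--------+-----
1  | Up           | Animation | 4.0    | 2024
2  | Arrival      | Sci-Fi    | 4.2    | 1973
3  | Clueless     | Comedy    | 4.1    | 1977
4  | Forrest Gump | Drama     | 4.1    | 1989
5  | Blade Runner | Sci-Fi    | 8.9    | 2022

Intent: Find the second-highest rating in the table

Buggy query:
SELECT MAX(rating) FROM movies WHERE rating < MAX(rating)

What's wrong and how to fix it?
Bug: The inner MAX is an aggregate inside WHERE, which is not allowed

Fix: Compute the overall MAX in a subquery, then take MAX of rows below it

Corrected query:
SELECT MAX(rating) FROM movies WHERE rating < (SELECT MAX(rating) FROM movies)

Result:
MAX(rating)
-----------
4.2        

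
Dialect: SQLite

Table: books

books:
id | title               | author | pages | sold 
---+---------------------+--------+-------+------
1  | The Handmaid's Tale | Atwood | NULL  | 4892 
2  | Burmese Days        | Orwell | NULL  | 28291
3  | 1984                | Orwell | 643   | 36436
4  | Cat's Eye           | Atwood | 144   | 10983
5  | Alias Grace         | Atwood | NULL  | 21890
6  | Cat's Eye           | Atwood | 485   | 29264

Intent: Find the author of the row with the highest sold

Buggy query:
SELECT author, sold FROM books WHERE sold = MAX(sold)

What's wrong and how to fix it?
Bug: WHERE is evaluated per row; an aggregate over the whole table isn't defined there

Fix: Wrap MAX in a scalar subquery so WHERE compares against a single value

Corrected query:
SELECT author, sold FROM books WHERE sold = (SELECT MAX(sold) FROM books)

Result:
author | sold 
-------+------
Orwell | 36436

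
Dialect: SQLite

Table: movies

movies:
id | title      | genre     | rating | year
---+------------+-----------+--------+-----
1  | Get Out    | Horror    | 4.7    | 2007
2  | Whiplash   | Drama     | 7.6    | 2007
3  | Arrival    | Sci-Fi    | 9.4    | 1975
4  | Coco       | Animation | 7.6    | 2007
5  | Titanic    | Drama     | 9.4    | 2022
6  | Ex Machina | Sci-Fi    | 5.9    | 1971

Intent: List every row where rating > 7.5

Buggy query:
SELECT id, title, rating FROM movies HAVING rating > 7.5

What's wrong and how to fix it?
Bug: This is a non-aggregate query (no GROUP BY, no aggregates), so in SQLite the HAVING clause is invalid here; a row-level condition belongs in WHERE

Fix: Replace HAVING with WHERE since the condition applies to individual rows

Corrected query:
SELECT id, title, rating FROM movies WHERE rating > 7.5

Result:
id | title    | rating
---+----------+-------
2  | Whiplash | 7.6   
3  | Arrival  | 9.4   
4  | Coco     | 7.6   
5  | Titanic  | 9.4   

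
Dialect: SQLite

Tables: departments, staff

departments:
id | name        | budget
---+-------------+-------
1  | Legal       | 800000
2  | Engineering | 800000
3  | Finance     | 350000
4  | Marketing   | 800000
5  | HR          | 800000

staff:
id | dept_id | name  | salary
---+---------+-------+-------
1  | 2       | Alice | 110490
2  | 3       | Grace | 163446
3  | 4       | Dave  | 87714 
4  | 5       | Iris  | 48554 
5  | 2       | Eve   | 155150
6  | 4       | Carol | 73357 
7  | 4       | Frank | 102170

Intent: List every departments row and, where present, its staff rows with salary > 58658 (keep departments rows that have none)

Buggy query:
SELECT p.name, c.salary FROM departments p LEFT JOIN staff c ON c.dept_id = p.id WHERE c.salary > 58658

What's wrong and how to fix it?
Bug: Filtering c.salary in WHERE discards the NULL rows produced by LEFT JOIN, turning it into an inner join

Fix: Move the right-table condition into the ON clause so unmatched parents are kept

Corrected query:
SELECT p.name, c.salary FROM departments p LEFT JOIN staff c ON c.dept_id = p.id AND c.salary > 58658

Result:
name        | salary
------------+-------
Legal       | NULL  
Engineering | 110490
Engineering | 155150
Finance     | 163446
Marketing   | 73357 
Marketing   | 87714 
Marketing   | 102170
HR          | NULL  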